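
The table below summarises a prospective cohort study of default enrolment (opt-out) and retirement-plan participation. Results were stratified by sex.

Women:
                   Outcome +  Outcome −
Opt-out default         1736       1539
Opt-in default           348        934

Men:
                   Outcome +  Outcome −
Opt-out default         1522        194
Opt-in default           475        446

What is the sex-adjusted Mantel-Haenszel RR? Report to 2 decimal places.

RR_MH = Σ(aᵢ·n₀ᵢ/nᵢ) / Σ(cᵢ·n₁ᵢ/nᵢ), with n₁ᵢ = aᵢ+bᵢ (exposed), n₀ᵢ = cᵢ+dᵢ (unexposed), nᵢ = n₁ᵢ+n₀ᵢ.
Stratum 1 (Women): n₁ = 3275, n₀ = 1282, n = 4557; a·n₀/n = 1736·1282/4557 = 488.3810; c·n₁/n = 348·3275/4557 = 250.0987
Stratum 2 (Men): n₁ = 1716, n₀ = 921, n = 2637; a·n₀/n = 1522·921/2637 = 531.5745; c·n₁/n = 475·1716/2637 = 309.1013
RR_MH = (488.3810 + 531.5745) / (250.0987 + 309.1013) = 1019.9555 / 559.2000 = 1.82395

1.82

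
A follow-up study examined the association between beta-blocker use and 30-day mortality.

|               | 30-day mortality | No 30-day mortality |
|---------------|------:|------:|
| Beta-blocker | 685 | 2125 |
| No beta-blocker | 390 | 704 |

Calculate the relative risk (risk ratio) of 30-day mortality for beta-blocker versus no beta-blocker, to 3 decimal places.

Cells: a = 685, b = 2125, c = 390, d = 704.
Risk in exposed = 685/2810 = 0.24377; risk in unexposed = 390/1094 = 0.35649.
RR = 0.24377 / 0.35649 = 0.68381
The risk is 32% lower among the exposed than among the unexposed.

0.684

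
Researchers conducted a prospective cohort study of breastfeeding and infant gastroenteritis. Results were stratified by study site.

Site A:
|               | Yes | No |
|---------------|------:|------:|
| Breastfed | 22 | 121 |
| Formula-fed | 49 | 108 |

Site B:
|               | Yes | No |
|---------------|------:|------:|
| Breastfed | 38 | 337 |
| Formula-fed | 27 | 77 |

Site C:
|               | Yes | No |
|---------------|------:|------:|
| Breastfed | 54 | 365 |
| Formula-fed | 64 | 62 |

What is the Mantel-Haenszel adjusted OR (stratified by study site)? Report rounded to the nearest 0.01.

0.25

OR_MH = Σ(aᵢdᵢ/nᵢ) / Σ(bᵢcᵢ/nᵢ), where nᵢ is the stratum total.
Stratum 1 (Site A): n = 300; a·d/n = 22·108/300 = 7.9200; b·c/n = 121·49/300 = 19.7633
Stratum 2 (Site B): n = 479; a·d/n = 38·77/479 = 6.1086; b·c/n = 337·27/479 = 18.9958
Stratum 3 (Site C): n = 545; a·d/n = 54·62/545 = 6.1431; b·c/n = 365·64/545 = 42.8624
OR_MH = (7.9200 + 6.1086 + 6.1431) / (19.7633 + 18.9958 + 42.8624) = 20.1717 / 81.6215 = 0.24714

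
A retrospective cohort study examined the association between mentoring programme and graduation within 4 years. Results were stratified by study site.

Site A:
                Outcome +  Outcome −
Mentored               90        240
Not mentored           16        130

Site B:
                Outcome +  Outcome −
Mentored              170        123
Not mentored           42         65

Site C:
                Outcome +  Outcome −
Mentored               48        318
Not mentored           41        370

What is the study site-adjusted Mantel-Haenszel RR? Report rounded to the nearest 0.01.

1.61

RR_MH = Σ(aᵢ·n₀ᵢ/nᵢ) / Σ(cᵢ·n₁ᵢ/nᵢ), with n₁ᵢ = aᵢ+bᵢ (exposed), n₀ᵢ = cᵢ+dᵢ (unexposed), nᵢ = n₁ᵢ+n₀ᵢ.
Stratum 1 (Site A): n₁ = 330, n₀ = 146, n = 476; a·n₀/n = 90·146/476 = 27.6050; c·n₁/n = 16·330/476 = 11.0924
Stratum 2 (Site B): n₁ = 293, n₀ = 107, n = 400; a·n₀/n = 170·107/400 = 45.4750; c·n₁/n = 42·293/400 = 30.7650
Stratum 3 (Site C): n₁ = 366, n₀ = 411, n = 777; a·n₀/n = 48·411/777 = 25.3900; c·n₁/n = 41·366/777 = 19.3127
RR_MH = (27.6050 + 45.4750 + 25.3900) / (11.0924 + 30.7650 + 19.3127) = 98.4700 / 61.1702 = 1.60977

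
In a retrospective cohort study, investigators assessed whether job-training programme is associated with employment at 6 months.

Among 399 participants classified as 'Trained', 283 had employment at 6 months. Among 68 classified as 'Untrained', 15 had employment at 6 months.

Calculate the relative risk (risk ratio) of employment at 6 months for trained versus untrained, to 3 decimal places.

3.215

From the description: a = 283, b = 116, c = 15, d = 53.
Risk in exposed = 283/399 = 0.70927; risk in unexposed = 15/68 = 0.22059.
RR = 0.70927 / 0.22059 = 3.21537
The risk among the exposed is 3.22 times that among the unexposed.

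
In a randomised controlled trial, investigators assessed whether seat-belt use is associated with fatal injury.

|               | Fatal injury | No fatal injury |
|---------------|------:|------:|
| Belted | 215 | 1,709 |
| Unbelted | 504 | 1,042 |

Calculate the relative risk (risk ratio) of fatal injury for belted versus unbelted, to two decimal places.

0.34

Cells: a = 215, b = 1709, c = 504, d = 1042.
Risk in exposed = 215/1924 = 0.11175; risk in unexposed = 504/1546 = 0.32600.
RR = 0.11175 / 0.32600 = 0.34278
The risk is 66% lower among the exposed than among the unexposed.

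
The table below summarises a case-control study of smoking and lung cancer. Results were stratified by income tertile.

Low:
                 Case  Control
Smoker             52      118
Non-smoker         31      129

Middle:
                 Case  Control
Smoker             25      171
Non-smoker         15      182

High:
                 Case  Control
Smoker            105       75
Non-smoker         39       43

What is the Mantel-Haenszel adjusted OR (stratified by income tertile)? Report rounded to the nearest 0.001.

OR_MH = Σ(aᵢdᵢ/nᵢ) / Σ(bᵢcᵢ/nᵢ), where nᵢ is the stratum total.
Stratum 1 (Low): n = 330; a·d/n = 52·129/330 = 20.3273; b·c/n = 118·31/330 = 11.0848
Stratum 2 (Middle): n = 393; a·d/n = 25·182/393 = 11.5776; b·c/n = 171·15/393 = 6.5267
Stratum 3 (High): n = 262; a·d/n = 105·43/262 = 17.2328; b·c/n = 75·39/262 = 11.1641
OR_MH = (20.3273 + 11.5776 + 17.2328) / (11.0848 + 6.5267 + 11.1641) = 49.1377 / 28.7757 = 1.70761

1.708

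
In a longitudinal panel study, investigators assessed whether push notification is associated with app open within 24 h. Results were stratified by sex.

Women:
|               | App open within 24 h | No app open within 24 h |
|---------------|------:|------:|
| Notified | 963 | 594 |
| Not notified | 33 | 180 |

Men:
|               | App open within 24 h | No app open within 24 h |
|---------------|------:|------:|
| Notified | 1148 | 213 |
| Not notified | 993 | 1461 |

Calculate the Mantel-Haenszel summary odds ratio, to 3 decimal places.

8.082

OR_MH = Σ(aᵢdᵢ/nᵢ) / Σ(bᵢcᵢ/nᵢ), where nᵢ is the stratum total.
Stratum 1 (Women): n = 1770; a·d/n = 963·180/1770 = 97.9322; b·c/n = 594·33/1770 = 11.0746
Stratum 2 (Men): n = 3815; a·d/n = 1148·1461/3815 = 439.6404; b·c/n = 213·993/3815 = 55.4414
OR_MH = (97.9322 + 439.6404) / (11.0746 + 55.4414) = 537.5726 / 66.5160 = 8.08185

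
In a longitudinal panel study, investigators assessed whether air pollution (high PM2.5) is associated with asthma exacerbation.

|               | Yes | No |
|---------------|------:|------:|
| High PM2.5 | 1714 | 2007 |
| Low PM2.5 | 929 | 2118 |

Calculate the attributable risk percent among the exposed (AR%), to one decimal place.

33.8

Cells: a = 1714, b = 2007, c = 929, d = 2118.
Risk in exposed = 1714/3721 = 0.46063; risk in unexposed = 929/3047 = 0.30489.
RR = 0.46063/0.30489 = 1.51080
AR% = (RR − 1)/RR × 100 = (1.51080 − 1)/1.51080 × 100 = 33.8100%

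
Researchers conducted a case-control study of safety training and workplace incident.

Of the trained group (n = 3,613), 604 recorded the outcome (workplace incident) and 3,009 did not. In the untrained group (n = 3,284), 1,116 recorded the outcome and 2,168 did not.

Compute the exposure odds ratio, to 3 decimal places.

0.390

From the description: a = 604, b = 3009, c = 1116, d = 2168.
OR = (a·d)/(b·c) = (604 × 2168) / (3009 × 1116) = 1309472 / 3358044 = 0.38995
Exposure is associated with lower odds of workplace incident (OR = 0.39 < 1).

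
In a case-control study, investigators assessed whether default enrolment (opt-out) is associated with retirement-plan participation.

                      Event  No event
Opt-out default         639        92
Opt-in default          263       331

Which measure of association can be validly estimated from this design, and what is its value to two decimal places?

8.74

Cells: a = 639, b = 92, c = 263, d = 331.
This is a case-control study: participants were sampled on outcome status, so risks in the source population cannot be estimated directly — relative risk is not valid here. The odds ratio is the appropriate measure.
OR = (a·d)/(b·c) = (639 × 331) / (92 × 263) = 211509 / 24196 = 8.74149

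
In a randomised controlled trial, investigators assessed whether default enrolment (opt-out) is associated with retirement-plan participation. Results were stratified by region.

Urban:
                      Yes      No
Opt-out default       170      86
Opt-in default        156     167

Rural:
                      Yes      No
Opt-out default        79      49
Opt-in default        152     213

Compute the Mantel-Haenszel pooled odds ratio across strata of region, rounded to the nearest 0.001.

OR_MH = Σ(aᵢdᵢ/nᵢ) / Σ(bᵢcᵢ/nᵢ), where nᵢ is the stratum total.
Stratum 1 (Urban): n = 579; a·d/n = 170·167/579 = 49.0328; b·c/n = 86·156/579 = 23.1710
Stratum 2 (Rural): n = 493; a·d/n = 79·213/493 = 34.1318; b·c/n = 49·152/493 = 15.1075
OR_MH = (49.0328 + 34.1318) / (23.1710 + 15.1075) = 83.1647 / 38.2785 = 2.17262

2.173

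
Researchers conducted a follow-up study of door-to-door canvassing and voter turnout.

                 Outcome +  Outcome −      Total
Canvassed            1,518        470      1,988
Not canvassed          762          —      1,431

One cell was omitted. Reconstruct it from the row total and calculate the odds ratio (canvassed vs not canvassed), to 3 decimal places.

2.836

The missing cell is in the unexposed row: 1431 − 762 = 669.
So a = 1518, b = 470, c = 762, d = 669.
OR = (a·d)/(b·c) = (1518 × 669) / (470 × 762) = 1015542 / 358140 = 2.83560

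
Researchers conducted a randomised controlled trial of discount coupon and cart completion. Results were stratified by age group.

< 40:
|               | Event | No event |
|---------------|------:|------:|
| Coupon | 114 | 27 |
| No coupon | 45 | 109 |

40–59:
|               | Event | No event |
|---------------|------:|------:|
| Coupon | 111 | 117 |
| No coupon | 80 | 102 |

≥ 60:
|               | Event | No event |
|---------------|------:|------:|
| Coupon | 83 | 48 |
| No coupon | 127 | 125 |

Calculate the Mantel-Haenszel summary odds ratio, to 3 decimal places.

2.259

OR_MH = Σ(aᵢdᵢ/nᵢ) / Σ(bᵢcᵢ/nᵢ), where nᵢ is the stratum total.
Stratum 1 (< 40): n = 295; a·d/n = 114·109/295 = 42.1220; b·c/n = 27·45/295 = 4.1186
Stratum 2 (40–59): n = 410; a·d/n = 111·102/410 = 27.6146; b·c/n = 117·80/410 = 22.8293
Stratum 3 (≥ 60): n = 383; a·d/n = 83·125/383 = 27.0888; b·c/n = 48·127/383 = 15.9164
OR_MH = (42.1220 + 27.6146 + 27.0888) / (4.1186 + 22.8293 + 15.9164) = 96.8254 / 42.8644 = 2.25888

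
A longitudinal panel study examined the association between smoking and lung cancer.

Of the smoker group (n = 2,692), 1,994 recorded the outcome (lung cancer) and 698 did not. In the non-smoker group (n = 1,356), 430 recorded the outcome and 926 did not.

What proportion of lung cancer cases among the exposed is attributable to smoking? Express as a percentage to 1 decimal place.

57.2

From the description: a = 1994, b = 698, c = 430, d = 926.
Risk in exposed = 1994/2692 = 0.74071; risk in unexposed = 430/1356 = 0.31711.
RR = 0.74071/0.31711 = 2.33583
AR% = (RR − 1)/RR × 100 = (2.33583 − 1)/2.33583 × 100 = 57.1887%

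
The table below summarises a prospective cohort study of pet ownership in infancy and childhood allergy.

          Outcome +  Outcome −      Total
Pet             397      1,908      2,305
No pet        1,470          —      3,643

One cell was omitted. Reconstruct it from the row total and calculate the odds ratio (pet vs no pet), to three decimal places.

0.308

The missing cell is in the unexposed row: 3643 − 1470 = 2173.
So a = 397, b = 1908, c = 1470, d = 2173.
OR = (a·d)/(b·c) = (397 × 2173) / (1908 × 1470) = 862681 / 2804760 = 0.30758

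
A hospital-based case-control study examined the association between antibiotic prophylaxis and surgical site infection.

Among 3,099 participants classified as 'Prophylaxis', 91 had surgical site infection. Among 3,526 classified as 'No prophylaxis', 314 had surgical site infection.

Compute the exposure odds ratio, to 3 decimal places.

From the description: a = 91, b = 3008, c = 314, d = 3212.
OR = (a·d)/(b·c) = (91 × 3212) / (3008 × 314) = 292292 / 944512 = 0.30946
Exposure is associated with lower odds of surgical site infection (OR = 0.31 < 1).

0.309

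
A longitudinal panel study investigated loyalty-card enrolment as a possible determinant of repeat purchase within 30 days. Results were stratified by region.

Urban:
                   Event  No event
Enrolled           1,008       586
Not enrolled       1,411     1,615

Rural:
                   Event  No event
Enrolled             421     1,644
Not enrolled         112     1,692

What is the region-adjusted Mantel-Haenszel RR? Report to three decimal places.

1.567

RR_MH = Σ(aᵢ·n₀ᵢ/nᵢ) / Σ(cᵢ·n₁ᵢ/nᵢ), with n₁ᵢ = aᵢ+bᵢ (exposed), n₀ᵢ = cᵢ+dᵢ (unexposed), nᵢ = n₁ᵢ+n₀ᵢ.
Stratum 1 (Urban): n₁ = 1594, n₀ = 3026, n = 4620; a·n₀/n = 1008·3026/4620 = 660.2182; c·n₁/n = 1411·1594/4620 = 486.8255
Stratum 2 (Rural): n₁ = 2065, n₀ = 1804, n = 3869; a·n₀/n = 421·1804/3869 = 196.2998; c·n₁/n = 112·2065/3869 = 59.7777
RR_MH = (660.2182 + 196.2998) / (486.8255 + 59.7777) = 856.5180 / 546.6033 = 1.56698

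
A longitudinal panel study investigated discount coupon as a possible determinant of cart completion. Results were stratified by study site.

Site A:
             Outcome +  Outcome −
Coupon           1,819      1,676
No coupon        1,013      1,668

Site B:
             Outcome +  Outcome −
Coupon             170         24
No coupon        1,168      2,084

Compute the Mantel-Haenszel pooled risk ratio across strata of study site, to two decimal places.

RR_MH = Σ(aᵢ·n₀ᵢ/nᵢ) / Σ(cᵢ·n₁ᵢ/nᵢ), with n₁ᵢ = aᵢ+bᵢ (exposed), n₀ᵢ = cᵢ+dᵢ (unexposed), nᵢ = n₁ᵢ+n₀ᵢ.
Stratum 1 (Site A): n₁ = 3495, n₀ = 2681, n = 6176; a·n₀/n = 1819·2681/6176 = 789.6274; c·n₁/n = 1013·3495/6176 = 573.2570
Stratum 2 (Site B): n₁ = 194, n₀ = 3252, n = 3446; a·n₀/n = 170·3252/3446 = 160.4295; c·n₁/n = 1168·194/3446 = 65.7551
RR_MH = (789.6274 + 160.4295) / (573.2570 + 65.7551) = 950.0569 / 639.0120 = 1.48676

1.49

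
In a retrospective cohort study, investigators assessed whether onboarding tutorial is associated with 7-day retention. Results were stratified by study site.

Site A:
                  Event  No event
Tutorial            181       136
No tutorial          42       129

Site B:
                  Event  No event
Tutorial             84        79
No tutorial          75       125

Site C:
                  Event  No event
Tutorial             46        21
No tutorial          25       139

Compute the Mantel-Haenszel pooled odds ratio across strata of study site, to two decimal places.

OR_MH = Σ(aᵢdᵢ/nᵢ) / Σ(bᵢcᵢ/nᵢ), where nᵢ is the stratum total.
Stratum 1 (Site A): n = 488; a·d/n = 181·129/488 = 47.8463; b·c/n = 136·42/488 = 11.7049
Stratum 2 (Site B): n = 363; a·d/n = 84·125/363 = 28.9256; b·c/n = 79·75/363 = 16.3223
Stratum 3 (Site C): n = 231; a·d/n = 46·139/231 = 27.6797; b·c/n = 21·25/231 = 2.2727
OR_MH = (47.8463 + 28.9256 + 27.6797) / (11.7049 + 16.3223 + 2.2727) = 104.4516 / 30.3000 = 3.44725

3.45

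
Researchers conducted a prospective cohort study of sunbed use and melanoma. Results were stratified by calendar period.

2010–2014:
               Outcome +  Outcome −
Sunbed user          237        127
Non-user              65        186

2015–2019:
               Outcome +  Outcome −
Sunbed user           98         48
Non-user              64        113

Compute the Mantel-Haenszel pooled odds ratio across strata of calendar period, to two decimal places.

OR_MH = Σ(aᵢdᵢ/nᵢ) / Σ(bᵢcᵢ/nᵢ), where nᵢ is the stratum total.
Stratum 1 (2010–2014): n = 615; a·d/n = 237·186/615 = 71.6780; b·c/n = 127·65/615 = 13.4228
Stratum 2 (2015–2019): n = 323; a·d/n = 98·113/323 = 34.2848; b·c/n = 48·64/323 = 9.5108
OR_MH = (71.6780 + 34.2848) / (13.4228 + 9.5108) = 105.9629 / 22.9336 = 4.62042

4.62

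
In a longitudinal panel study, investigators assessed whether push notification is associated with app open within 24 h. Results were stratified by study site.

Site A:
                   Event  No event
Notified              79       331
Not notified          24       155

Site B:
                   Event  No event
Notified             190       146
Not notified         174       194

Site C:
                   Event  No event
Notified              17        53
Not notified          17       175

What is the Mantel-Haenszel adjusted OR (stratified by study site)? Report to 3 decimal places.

OR_MH = Σ(aᵢdᵢ/nᵢ) / Σ(bᵢcᵢ/nᵢ), where nᵢ is the stratum total.
Stratum 1 (Site A): n = 589; a·d/n = 79·155/589 = 20.7895; b·c/n = 331·24/589 = 13.4873
Stratum 2 (Site B): n = 704; a·d/n = 190·194/704 = 52.3580; b·c/n = 146·174/704 = 36.0852
Stratum 3 (Site C): n = 262; a·d/n = 17·175/262 = 11.3550; b·c/n = 53·17/262 = 3.4389
OR_MH = (20.7895 + 52.3580 + 11.3550) / (13.4873 + 36.0852 + 3.4389) = 84.5024 / 53.0114 = 1.59404

1.594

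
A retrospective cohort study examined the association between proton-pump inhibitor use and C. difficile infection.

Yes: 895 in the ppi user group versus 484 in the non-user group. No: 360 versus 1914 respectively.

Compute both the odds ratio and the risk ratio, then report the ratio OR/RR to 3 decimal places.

2.782

From the description: a = 895, b = 360, c = 484, d = 1914.
OR = (895·1914)/(360·484) = 1713030/174240 = 9.83144
Risk in exposed = 895/1255 = 0.71315; risk in unexposed = 484/2398 = 0.20183; RR = 3.53332
OR/RR = 9.83144 / 3.53332 = 2.78249
The outcome is not rare, so the OR lies further from 1 than the RR.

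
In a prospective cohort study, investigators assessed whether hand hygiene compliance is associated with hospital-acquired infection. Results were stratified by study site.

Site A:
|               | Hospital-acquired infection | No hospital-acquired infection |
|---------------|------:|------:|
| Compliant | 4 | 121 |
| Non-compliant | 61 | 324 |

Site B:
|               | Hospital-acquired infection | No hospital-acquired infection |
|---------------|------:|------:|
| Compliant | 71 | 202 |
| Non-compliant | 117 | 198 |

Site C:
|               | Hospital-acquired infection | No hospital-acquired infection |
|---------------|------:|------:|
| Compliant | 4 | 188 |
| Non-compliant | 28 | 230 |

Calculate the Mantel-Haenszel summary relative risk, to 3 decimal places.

RR_MH = Σ(aᵢ·n₀ᵢ/nᵢ) / Σ(cᵢ·n₁ᵢ/nᵢ), with n₁ᵢ = aᵢ+bᵢ (exposed), n₀ᵢ = cᵢ+dᵢ (unexposed), nᵢ = n₁ᵢ+n₀ᵢ.
Stratum 1 (Site A): n₁ = 125, n₀ = 385, n = 510; a·n₀/n = 4·385/510 = 3.0196; c·n₁/n = 61·125/510 = 14.9510
Stratum 2 (Site B): n₁ = 273, n₀ = 315, n = 588; a·n₀/n = 71·315/588 = 38.0357; c·n₁/n = 117·273/588 = 54.3214
Stratum 3 (Site C): n₁ = 192, n₀ = 258, n = 450; a·n₀/n = 4·258/450 = 2.2933; c·n₁/n = 28·192/450 = 11.9467
RR_MH = (3.0196 + 38.0357 + 2.2933) / (14.9510 + 54.3214 + 11.9467) = 43.3487 / 81.2191 = 0.53373

0.534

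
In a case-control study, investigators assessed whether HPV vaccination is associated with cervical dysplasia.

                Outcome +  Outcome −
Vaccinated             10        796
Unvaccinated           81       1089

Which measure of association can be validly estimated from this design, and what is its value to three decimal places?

Cells: a = 10, b = 796, c = 81, d = 1089.
This is a case-control study: participants were sampled on outcome status, so risks in the source population cannot be estimated directly — relative risk is not valid here. The odds ratio is the appropriate measure.
OR = (a·d)/(b·c) = (10 × 1089) / (796 × 81) = 10890 / 64476 = 0.16890

0.169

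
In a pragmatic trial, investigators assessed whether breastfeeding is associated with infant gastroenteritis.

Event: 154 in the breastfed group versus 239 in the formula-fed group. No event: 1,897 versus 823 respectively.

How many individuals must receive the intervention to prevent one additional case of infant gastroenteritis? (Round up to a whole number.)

7

Risk in treated group = 154/2051 = 0.07509; risk in control = 239/1062 = 0.22505.
Absolute risk reduction = 0.22505 − 0.07509 = 0.14996
NNT = 1 / ARR = 1 / 0.14996 = 6.668 → round up → 7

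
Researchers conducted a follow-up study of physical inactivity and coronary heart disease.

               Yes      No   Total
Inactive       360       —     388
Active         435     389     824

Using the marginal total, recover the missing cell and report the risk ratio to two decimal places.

The missing cell is in the exposed row: 388 − 360 = 28.
So a = 360, b = 28, c = 435, d = 389.
RR = [a/(a+b)] / [c/(c+d)] = (360/388) / (435/824) = 0.92784/0.52791 = 1.75755

1.76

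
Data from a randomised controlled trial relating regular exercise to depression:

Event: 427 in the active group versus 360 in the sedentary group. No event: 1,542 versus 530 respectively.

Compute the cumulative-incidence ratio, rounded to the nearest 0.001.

0.536

From the description: a = 427, b = 1542, c = 360, d = 530.
Risk in exposed = 427/1969 = 0.21686; risk in unexposed = 360/890 = 0.40449.
RR = 0.21686 / 0.40449 = 0.53613
The risk is 46% lower among the exposed than among the unexposed.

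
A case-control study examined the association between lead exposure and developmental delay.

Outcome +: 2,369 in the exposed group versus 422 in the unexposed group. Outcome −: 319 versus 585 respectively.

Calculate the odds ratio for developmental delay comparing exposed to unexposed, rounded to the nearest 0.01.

From the description: a = 2369, b = 319, c = 422, d = 585.
OR = (a·d)/(b·c) = (2369 × 585) / (319 × 422) = 1385865 / 134618 = 10.29480
The odds of developmental delay are about 10.29 times as high in the exposed group.

10.29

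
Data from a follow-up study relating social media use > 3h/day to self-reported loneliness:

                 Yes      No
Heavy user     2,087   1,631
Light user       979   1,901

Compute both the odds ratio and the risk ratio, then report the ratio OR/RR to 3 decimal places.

Cells: a = 2087, b = 1631, c = 979, d = 1901.
OR = (2087·1901)/(1631·979) = 3967387/1596749 = 2.48467
Risk in exposed = 2087/3718 = 0.56132; risk in unexposed = 979/2880 = 0.33993; RR = 1.65129
OR/RR = 2.48467 / 1.65129 = 1.50468
The outcome is not rare, so the OR lies further from 1 than the RR.

1.505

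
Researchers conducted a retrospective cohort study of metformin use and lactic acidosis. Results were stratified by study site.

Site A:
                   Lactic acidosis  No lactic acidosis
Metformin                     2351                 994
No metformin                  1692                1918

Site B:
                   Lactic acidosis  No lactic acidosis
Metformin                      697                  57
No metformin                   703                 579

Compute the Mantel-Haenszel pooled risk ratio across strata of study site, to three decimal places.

RR_MH = Σ(aᵢ·n₀ᵢ/nᵢ) / Σ(cᵢ·n₁ᵢ/nᵢ), with n₁ᵢ = aᵢ+bᵢ (exposed), n₀ᵢ = cᵢ+dᵢ (unexposed), nᵢ = n₁ᵢ+n₀ᵢ.
Stratum 1 (Site A): n₁ = 3345, n₀ = 3610, n = 6955; a·n₀/n = 2351·3610/6955 = 1220.2890; c·n₁/n = 1692·3345/6955 = 813.7656
Stratum 2 (Site B): n₁ = 754, n₀ = 1282, n = 2036; a·n₀/n = 697·1282/2036 = 438.8772; c·n₁/n = 703·754/2036 = 260.3448
RR_MH = (1220.2890 + 438.8772) / (813.7656 + 260.3448) = 1659.1662 / 1074.1104 = 1.54469

1.545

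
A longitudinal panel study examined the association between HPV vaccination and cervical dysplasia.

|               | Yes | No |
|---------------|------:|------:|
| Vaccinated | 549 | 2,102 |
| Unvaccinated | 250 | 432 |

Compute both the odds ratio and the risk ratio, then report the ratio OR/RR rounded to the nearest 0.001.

Cells: a = 549, b = 2102, c = 250, d = 432.
OR = (549·432)/(2102·250) = 237168/525500 = 0.45132
Risk in exposed = 549/2651 = 0.20709; risk in unexposed = 250/682 = 0.36657; RR = 0.56495
OR/RR = 0.45132 / 0.56495 = 0.79887
The outcome is not rare, so the OR lies further from 1 than the RR.

0.799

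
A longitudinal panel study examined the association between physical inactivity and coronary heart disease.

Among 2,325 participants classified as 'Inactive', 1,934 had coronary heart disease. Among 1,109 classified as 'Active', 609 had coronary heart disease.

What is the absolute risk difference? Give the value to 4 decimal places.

0.2827

From the description: a = 1934, b = 391, c = 609, d = 500.
Risk in exposed = 1934/2325 = 0.831828; risk in unexposed = 609/1109 = 0.549143.
Risk difference = 0.831828 − 0.549143 = 0.282685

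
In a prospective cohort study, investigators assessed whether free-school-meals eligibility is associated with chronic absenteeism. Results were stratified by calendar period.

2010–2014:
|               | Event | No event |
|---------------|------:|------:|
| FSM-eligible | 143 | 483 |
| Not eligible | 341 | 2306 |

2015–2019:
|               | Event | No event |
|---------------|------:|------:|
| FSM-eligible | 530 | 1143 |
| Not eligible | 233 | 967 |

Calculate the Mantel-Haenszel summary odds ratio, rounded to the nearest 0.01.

OR_MH = Σ(aᵢdᵢ/nᵢ) / Σ(bᵢcᵢ/nᵢ), where nᵢ is the stratum total.
Stratum 1 (2010–2014): n = 3273; a·d/n = 143·2306/3273 = 100.7510; b·c/n = 483·341/3273 = 50.3217
Stratum 2 (2015–2019): n = 2873; a·d/n = 530·967/2873 = 178.3884; b·c/n = 1143·233/2873 = 92.6972
OR_MH = (100.7510 + 178.3884) / (50.3217 + 92.6972) = 279.1394 / 143.0189 = 1.95177

1.95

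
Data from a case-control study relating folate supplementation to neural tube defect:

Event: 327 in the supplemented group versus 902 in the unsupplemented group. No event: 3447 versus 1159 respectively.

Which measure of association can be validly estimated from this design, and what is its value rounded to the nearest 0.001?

0.122

From the description: a = 327, b = 3447, c = 902, d = 1159.
This is a case-control study: participants were sampled on outcome status, so risks in the source population cannot be estimated directly — relative risk is not valid here. The odds ratio is the appropriate measure.
OR = (a·d)/(b·c) = (327 × 1159) / (3447 × 902) = 378993 / 3109194 = 0.12189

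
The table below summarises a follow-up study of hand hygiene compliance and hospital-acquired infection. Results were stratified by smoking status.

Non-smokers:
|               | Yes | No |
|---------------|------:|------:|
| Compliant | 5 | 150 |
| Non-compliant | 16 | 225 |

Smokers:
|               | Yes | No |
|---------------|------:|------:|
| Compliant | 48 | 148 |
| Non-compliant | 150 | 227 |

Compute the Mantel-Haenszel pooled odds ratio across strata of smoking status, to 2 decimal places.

OR_MH = Σ(aᵢdᵢ/nᵢ) / Σ(bᵢcᵢ/nᵢ), where nᵢ is the stratum total.
Stratum 1 (Non-smokers): n = 396; a·d/n = 5·225/396 = 2.8409; b·c/n = 150·16/396 = 6.0606
Stratum 2 (Smokers): n = 573; a·d/n = 48·227/573 = 19.0157; b·c/n = 148·150/573 = 38.7435
OR_MH = (2.8409 + 19.0157) / (6.0606 + 38.7435) = 21.8566 / 44.8041 = 0.48783

0.49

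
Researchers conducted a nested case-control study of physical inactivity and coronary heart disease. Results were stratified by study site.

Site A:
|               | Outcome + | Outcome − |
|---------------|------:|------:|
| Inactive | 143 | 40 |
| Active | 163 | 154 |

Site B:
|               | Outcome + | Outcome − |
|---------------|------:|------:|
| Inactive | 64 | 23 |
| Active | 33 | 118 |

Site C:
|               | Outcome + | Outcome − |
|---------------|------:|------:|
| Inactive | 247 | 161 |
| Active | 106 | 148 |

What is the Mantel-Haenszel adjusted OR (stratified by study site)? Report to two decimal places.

3.12

OR_MH = Σ(aᵢdᵢ/nᵢ) / Σ(bᵢcᵢ/nᵢ), where nᵢ is the stratum total.
Stratum 1 (Site A): n = 500; a·d/n = 143·154/500 = 44.0440; b·c/n = 40·163/500 = 13.0400
Stratum 2 (Site B): n = 238; a·d/n = 64·118/238 = 31.7311; b·c/n = 23·33/238 = 3.1891
Stratum 3 (Site C): n = 662; a·d/n = 247·148/662 = 55.2205; b·c/n = 161·106/662 = 25.7795
OR_MH = (44.0440 + 31.7311 + 55.2205) / (13.0400 + 3.1891 + 25.7795) = 130.9956 / 42.0085 = 3.11831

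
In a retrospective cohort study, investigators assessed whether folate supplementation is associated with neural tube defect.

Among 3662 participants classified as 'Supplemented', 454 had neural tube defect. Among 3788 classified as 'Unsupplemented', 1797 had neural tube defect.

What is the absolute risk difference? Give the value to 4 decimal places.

-0.3504

From the description: a = 454, b = 3208, c = 1797, d = 1991.
Risk in exposed = 454/3662 = 0.123976; risk in unexposed = 1797/3788 = 0.474393.
Risk difference = 0.123976 − 0.474393 = -0.350417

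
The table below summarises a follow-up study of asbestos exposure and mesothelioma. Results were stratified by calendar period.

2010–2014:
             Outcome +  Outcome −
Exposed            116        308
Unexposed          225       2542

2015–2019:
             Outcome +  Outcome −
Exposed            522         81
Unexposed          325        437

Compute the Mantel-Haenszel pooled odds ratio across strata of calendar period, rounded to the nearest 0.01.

6.33

OR_MH = Σ(aᵢdᵢ/nᵢ) / Σ(bᵢcᵢ/nᵢ), where nᵢ is the stratum total.
Stratum 1 (2010–2014): n = 3191; a·d/n = 116·2542/3191 = 92.4074; b·c/n = 308·225/3191 = 21.7173
Stratum 2 (2015–2019): n = 1365; a·d/n = 522·437/1365 = 167.1165; b·c/n = 81·325/1365 = 19.2857
OR_MH = (92.4074 + 167.1165) / (21.7173 + 19.2857) = 259.5239 / 41.0030 = 6.32938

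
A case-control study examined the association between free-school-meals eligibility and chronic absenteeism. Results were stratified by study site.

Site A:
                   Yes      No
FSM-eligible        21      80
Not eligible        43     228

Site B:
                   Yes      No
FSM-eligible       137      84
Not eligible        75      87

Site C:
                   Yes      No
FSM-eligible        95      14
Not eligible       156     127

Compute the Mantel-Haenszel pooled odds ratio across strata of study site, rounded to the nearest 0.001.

OR_MH = Σ(aᵢdᵢ/nᵢ) / Σ(bᵢcᵢ/nᵢ), where nᵢ is the stratum total.
Stratum 1 (Site A): n = 372; a·d/n = 21·228/372 = 12.8710; b·c/n = 80·43/372 = 9.2473
Stratum 2 (Site B): n = 383; a·d/n = 137·87/383 = 31.1201; b·c/n = 84·75/383 = 16.4491
Stratum 3 (Site C): n = 392; a·d/n = 95·127/392 = 30.7781; b·c/n = 14·156/392 = 5.5714
OR_MH = (12.8710 + 31.1201 + 30.7781) / (9.2473 + 16.4491 + 5.5714) = 74.7691 / 31.2678 = 2.39125

2.391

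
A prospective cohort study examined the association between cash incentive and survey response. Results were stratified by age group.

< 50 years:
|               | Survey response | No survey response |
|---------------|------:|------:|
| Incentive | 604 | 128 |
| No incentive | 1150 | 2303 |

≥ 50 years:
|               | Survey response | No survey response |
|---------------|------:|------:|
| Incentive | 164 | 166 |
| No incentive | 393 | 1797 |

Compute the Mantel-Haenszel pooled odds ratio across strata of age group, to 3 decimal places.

OR_MH = Σ(aᵢdᵢ/nᵢ) / Σ(bᵢcᵢ/nᵢ), where nᵢ is the stratum total.
Stratum 1 (< 50 years): n = 4185; a·d/n = 604·2303/4185 = 332.3804; b·c/n = 128·1150/4185 = 35.1732
Stratum 2 (≥ 50 years): n = 2520; a·d/n = 164·1797/2520 = 116.9476; b·c/n = 166·393/2520 = 25.8881
OR_MH = (332.3804 + 116.9476) / (35.1732 + 25.8881) = 449.3280 / 61.0613 = 7.35863

7.359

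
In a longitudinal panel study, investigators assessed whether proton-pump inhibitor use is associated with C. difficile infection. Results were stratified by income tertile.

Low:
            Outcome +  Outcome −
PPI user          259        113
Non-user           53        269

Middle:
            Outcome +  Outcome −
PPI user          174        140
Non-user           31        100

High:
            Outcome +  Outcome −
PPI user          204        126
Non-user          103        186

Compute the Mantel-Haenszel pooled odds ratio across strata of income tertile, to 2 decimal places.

OR_MH = Σ(aᵢdᵢ/nᵢ) / Σ(bᵢcᵢ/nᵢ), where nᵢ is the stratum total.
Stratum 1 (Low): n = 694; a·d/n = 259·269/694 = 100.3905; b·c/n = 113·53/694 = 8.6297
Stratum 2 (Middle): n = 445; a·d/n = 174·100/445 = 39.1011; b·c/n = 140·31/445 = 9.7528
Stratum 3 (High): n = 619; a·d/n = 204·186/619 = 61.2989; b·c/n = 126·103/619 = 20.9661
OR_MH = (100.3905 + 39.1011 + 61.2989) / (8.6297 + 9.7528 + 20.9661) = 200.7905 / 39.3486 = 5.10287

5.10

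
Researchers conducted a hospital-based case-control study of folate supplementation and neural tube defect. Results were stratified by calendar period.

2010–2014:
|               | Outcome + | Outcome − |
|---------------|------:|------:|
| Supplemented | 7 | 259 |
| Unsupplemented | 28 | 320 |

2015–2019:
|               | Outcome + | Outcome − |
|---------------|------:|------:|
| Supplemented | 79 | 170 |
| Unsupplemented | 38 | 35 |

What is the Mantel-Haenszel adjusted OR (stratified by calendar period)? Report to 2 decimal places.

0.38

OR_MH = Σ(aᵢdᵢ/nᵢ) / Σ(bᵢcᵢ/nᵢ), where nᵢ is the stratum total.
Stratum 1 (2010–2014): n = 614; a·d/n = 7·320/614 = 3.6482; b·c/n = 259·28/614 = 11.8111
Stratum 2 (2015–2019): n = 322; a·d/n = 79·35/322 = 8.5870; b·c/n = 170·38/322 = 20.0621
OR_MH = (3.6482 + 8.5870) / (11.8111 + 20.0621) = 12.2352 / 31.8732 = 0.38387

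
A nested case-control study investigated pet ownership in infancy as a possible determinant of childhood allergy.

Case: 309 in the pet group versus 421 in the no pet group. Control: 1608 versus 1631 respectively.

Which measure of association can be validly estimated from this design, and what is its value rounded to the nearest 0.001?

0.744

From the description: a = 309, b = 1608, c = 421, d = 1631.
This is a nested case-control study: participants were sampled on outcome status, so risks in the source population cannot be estimated directly — relative risk is not valid here. The odds ratio is the appropriate measure.
OR = (a·d)/(b·c) = (309 × 1631) / (1608 × 421) = 503979 / 676968 = 0.74447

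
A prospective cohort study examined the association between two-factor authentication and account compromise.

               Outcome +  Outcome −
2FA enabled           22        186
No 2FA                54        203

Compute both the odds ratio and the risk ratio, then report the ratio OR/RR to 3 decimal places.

Cells: a = 22, b = 186, c = 54, d = 203.
OR = (22·203)/(186·54) = 4466/10044 = 0.44464
Risk in exposed = 22/208 = 0.10577; risk in unexposed = 54/257 = 0.21012; RR = 0.50338
OR/RR = 0.44464 / 0.50338 = 0.88331
The outcome is not rare, so the OR lies further from 1 than the RR.

0.883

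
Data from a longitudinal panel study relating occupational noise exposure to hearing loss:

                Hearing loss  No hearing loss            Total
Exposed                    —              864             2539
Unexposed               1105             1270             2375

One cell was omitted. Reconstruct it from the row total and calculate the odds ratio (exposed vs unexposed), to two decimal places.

2.23

The missing cell is in the exposed row: 2539 − 864 = 1675.
So a = 1675, b = 864, c = 1105, d = 1270.
OR = (a·d)/(b·c) = (1675 × 1270) / (864 × 1105) = 2127250 / 954720 = 2.22814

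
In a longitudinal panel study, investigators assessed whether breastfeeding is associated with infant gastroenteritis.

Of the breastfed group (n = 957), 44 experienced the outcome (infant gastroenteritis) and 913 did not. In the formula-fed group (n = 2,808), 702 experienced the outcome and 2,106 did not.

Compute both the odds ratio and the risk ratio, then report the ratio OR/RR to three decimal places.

From the description: a = 44, b = 913, c = 702, d = 2106.
OR = (44·2106)/(913·702) = 92664/640926 = 0.14458
Risk in exposed = 44/957 = 0.04598; risk in unexposed = 702/2808 = 0.25000; RR = 0.18391
OR/RR = 0.14458 / 0.18391 = 0.78614
The outcome is not rare, so the OR lies further from 1 than the RR.

0.786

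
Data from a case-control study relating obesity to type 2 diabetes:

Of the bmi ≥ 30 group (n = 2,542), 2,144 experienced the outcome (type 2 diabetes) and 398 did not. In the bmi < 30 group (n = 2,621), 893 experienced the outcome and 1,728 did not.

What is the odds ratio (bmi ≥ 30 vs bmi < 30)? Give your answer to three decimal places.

From the description: a = 2144, b = 398, c = 893, d = 1728.
OR = (a·d)/(b·c) = (2144 × 1728) / (398 × 893) = 3704832 / 355414 = 10.42399
The odds of type 2 diabetes are about 10.42 times as high in the bmi ≥ 30 group.

10.424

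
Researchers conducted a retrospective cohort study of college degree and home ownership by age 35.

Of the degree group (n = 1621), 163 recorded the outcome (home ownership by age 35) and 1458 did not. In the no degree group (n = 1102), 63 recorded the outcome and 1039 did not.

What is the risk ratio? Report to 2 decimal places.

1.76

From the description: a = 163, b = 1458, c = 63, d = 1039.
Risk in exposed = 163/1621 = 0.10056; risk in unexposed = 63/1102 = 0.05717.
RR = 0.10056 / 0.05717 = 1.75892
The risk among the exposed is 1.76 times that among the unexposed.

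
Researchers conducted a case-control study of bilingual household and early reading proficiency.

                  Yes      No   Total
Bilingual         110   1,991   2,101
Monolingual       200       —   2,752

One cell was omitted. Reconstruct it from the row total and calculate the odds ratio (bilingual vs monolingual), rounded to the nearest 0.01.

The missing cell is in the unexposed row: 2752 − 200 = 2552.
So a = 110, b = 1991, c = 200, d = 2552.
OR = (a·d)/(b·c) = (110 × 2552) / (1991 × 200) = 280720 / 398200 = 0.70497

0.70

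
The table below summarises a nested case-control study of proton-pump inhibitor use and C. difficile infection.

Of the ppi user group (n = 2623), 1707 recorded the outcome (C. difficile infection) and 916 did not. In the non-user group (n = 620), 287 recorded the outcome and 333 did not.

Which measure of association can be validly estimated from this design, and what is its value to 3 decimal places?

2.162

From the description: a = 1707, b = 916, c = 287, d = 333.
This is a nested case-control study: participants were sampled on outcome status, so risks in the source population cannot be estimated directly — relative risk is not valid here. The odds ratio is the appropriate measure.
OR = (a·d)/(b·c) = (1707 × 333) / (916 × 287) = 568431 / 262892 = 2.16222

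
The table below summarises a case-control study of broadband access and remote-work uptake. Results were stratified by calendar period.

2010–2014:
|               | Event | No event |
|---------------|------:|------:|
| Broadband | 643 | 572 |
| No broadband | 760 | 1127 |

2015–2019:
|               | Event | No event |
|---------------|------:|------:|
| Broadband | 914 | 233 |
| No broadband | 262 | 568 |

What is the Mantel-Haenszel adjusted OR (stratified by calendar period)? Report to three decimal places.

2.901

OR_MH = Σ(aᵢdᵢ/nᵢ) / Σ(bᵢcᵢ/nᵢ), where nᵢ is the stratum total.
Stratum 1 (2010–2014): n = 3102; a·d/n = 643·1127/3102 = 233.6109; b·c/n = 572·760/3102 = 140.1418
Stratum 2 (2015–2019): n = 1977; a·d/n = 914·568/1977 = 262.5959; b·c/n = 233·262/1977 = 30.8781
OR_MH = (233.6109 + 262.5959) / (140.1418 + 30.8781) = 496.2067 / 171.0199 = 2.90146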